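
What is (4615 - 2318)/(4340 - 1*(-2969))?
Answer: 2297/7309 ≈ 0.31427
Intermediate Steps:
(4615 - 2318)/(4340 - 1*(-2969)) = 2297/(4340 + 2969) = 2297/7309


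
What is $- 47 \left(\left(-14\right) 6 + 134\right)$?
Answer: $-2350$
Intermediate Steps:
$- 47 \left(\left(-14\right) 6 + 134\right) = - 47 \left(-84 + 134\right) = \left(-47\right) 50 = -2350$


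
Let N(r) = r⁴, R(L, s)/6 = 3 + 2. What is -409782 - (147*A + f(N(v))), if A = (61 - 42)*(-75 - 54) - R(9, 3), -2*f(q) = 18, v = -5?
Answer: -45066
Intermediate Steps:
R(L, s) = 30 (R(L, s) = 6*(3 + 2) = 6*5 = 30)
f(q) = -9 (f(q) = -½*18 = -9)
A = -2481 (A = (61 - 42)*(-75 - 54) - 1*30 = 19*(-129) - 30 = -2451 - 30 = -2481)
-409782 - (147*A + f(N(v))) = -409782 - (147*(-2481) - 9) = -409782 - (-364707 - 9) = -409782 - 1*(-364716) = -409782 + 364716 = -45066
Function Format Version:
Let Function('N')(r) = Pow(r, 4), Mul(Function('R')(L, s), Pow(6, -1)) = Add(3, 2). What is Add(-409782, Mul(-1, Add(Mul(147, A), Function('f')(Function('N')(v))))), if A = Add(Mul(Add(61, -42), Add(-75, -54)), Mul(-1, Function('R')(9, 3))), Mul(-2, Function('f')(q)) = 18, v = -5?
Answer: -45066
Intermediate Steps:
Function('R')(L, s) = 30 (Function('R')(L, s) = Mul(6, Add(3, 2)) = Mul(6, 5) = 30)
Function('f')(q) = -9 (Function('f')(q) = Mul(Rational(-1, 2), 18) = -9)
A = -2481 (A = Add(Mul(Add(61, -42), Add(-75, -54)), Mul(-1, 30)) = Add(Mul(19, -129), -30) = Add(-2451, -30) = -2481)
Add(-409782, Mul(-1, Add(Mul(147, A), Function('f')(Function('N')(v))))) = Add(-409782, Mul(-1, Add(Mul(147, -2481), -9))) = Add(-409782, Mul(-1, Add(-364707, -9))) = Add(-409782, Mul(-1, -364716)) = Add(-409782, 364716) = -45066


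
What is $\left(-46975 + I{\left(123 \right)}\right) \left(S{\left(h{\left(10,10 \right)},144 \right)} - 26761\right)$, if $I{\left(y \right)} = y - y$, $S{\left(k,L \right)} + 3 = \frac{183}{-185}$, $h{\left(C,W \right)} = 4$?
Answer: $\frac{46519558585}{37} \approx 1.2573 \cdot 10^{9}$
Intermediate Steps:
$S{\left(k,L \right)} = - \frac{738}{185}$ ($S{\left(k,L \right)} = -3 + \frac{183}{-185} = -3 + 183 \left(- \frac{1}{185}\right) = -3 - \frac{183}{185} = - \frac{738}{185}$)
$I{\left(y \right)} = 0$
$\left(-46975 + I{\left(123 \right)}\right) \left(S{\left(h{\left(10,10 \right)},144 \right)} - 26761\right) = \left(-46975 + 0\right) \left(- \frac{738}{185} - 26761\right) = \left(-46975\right) \left(- \frac{4951523}{185}\right) = \frac{46519558585}{37}$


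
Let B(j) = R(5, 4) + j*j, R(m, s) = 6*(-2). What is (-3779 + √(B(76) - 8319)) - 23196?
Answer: -26975 + I*√2555 ≈ -26975.0 + 50.547*I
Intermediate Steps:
R(m, s) = -12
B(j) = -12 + j² (B(j) = -12 + j*j = -12 + j²)
(-3779 + √(B(76) - 8319)) - 23196 = (-3779 + √((-12 + 76²) - 8319)) - 23196 = (-3779 + √((-12 + 5776) - 8319)) - 23196 = (-3779 + √(5764 - 8319)) - 23196 = (-3779 + √(-2555)) - 23196 = (-3779 + I*√2555) - 23196 = -26975 + I*√2555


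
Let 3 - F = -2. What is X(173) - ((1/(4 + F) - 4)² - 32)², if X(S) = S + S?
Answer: 401417/6561 ≈ 61.182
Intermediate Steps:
F = 5 (F = 3 - 1*(-2) = 3 + 2 = 5)
X(S) = 2*S
X(173) - ((1/(4 + F) - 4)² - 32)² = 2*173 - ((1/(4 + 5) - 4)² - 32)² = 346 - ((1/9 - 4)² - 32)² = 346 - ((⅑ - 4)² - 32)² = 346 - ((-35/9)² - 32)² = 346 - (1225/81 - 32)² = 346 - (-1367/81)² = 346 - 1*1868689/6561 = 346 - 1868689/6561 = 401417/6561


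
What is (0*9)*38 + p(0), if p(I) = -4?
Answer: -4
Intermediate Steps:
(0*9)*38 + p(0) = (0*9)*38 - 4 = 0*38 - 4 = 0 - 4 = -4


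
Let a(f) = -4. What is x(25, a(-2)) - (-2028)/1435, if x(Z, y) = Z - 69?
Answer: -61112/1435 ≈ -42.587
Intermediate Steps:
x(Z, y) = -69 + Z
x(25, a(-2)) - (-2028)/1435 = (-69 + 25) - (-2028)/1435 = -44 - (-2028)/1435 = -44 - 1*(-2028/1435) = -44 + 2028/1435 = -61112/1435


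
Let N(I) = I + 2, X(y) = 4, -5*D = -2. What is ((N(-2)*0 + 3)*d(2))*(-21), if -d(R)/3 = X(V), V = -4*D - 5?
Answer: 756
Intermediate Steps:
D = 2/5 (D = -1/5*(-2) = 2/5 ≈ 0.40000)
V = -33/5 (V = -4*2/5 - 5 = -8/5 - 5 = -33/5 ≈ -6.6000)
N(I) = 2 + I
d(R) = -12 (d(R) = -3*4 = -12)
((N(-2)*0 + 3)*d(2))*(-21) = (((2 - 2)*0 + 3)*(-12))*(-21) = ((0*0 + 3)*(-12))*(-21) = ((0 + 3)*(-12))*(-21) = (3*(-12))*(-21) = -36*(-21) = 756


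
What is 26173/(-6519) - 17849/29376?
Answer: -295071893/63834048 ≈ -4.6225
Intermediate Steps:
26173/(-6519) - 17849/29376 = 26173*(-1/6519) - 17849*1/29376 = -26173/6519 - 17849/29376 = -295071893/63834048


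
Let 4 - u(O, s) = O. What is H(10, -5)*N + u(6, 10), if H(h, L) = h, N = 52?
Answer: 518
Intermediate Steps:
u(O, s) = 4 - O
H(10, -5)*N + u(6, 10) = 10*52 + (4 - 1*6) = 520 + (4 - 6) = 520 - 2 = 518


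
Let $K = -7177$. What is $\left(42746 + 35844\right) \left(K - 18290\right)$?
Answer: $-2001451530$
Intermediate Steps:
$\left(42746 + 35844\right) \left(K - 18290\right) = \left(42746 + 35844\right) \left(-7177 - 18290\right) = 78590 \left(-25467\right) = -2001451530$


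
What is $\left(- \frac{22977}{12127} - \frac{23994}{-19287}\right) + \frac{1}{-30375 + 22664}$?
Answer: $- \frac{130412281880}{200394709471} \approx -0.65078$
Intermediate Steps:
$\left(- \frac{22977}{12127} - \frac{23994}{-19287}\right) + \frac{1}{-30375 + 22664} = \left(\left(-22977\right) \frac{1}{12127} - - \frac{2666}{2143}\right) + \frac{1}{-7711} = \left(- \frac{22977}{12127} + \frac{2666}{2143}\right) - \frac{1}{7711} = - \frac{16909129}{25988161} - \frac{1}{7711} = - \frac{130412281880}{200394709471}$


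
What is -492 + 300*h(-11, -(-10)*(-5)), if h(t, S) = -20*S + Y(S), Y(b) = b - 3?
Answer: 283608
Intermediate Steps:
Y(b) = -3 + b
h(t, S) = -3 - 19*S (h(t, S) = -20*S + (-3 + S) = -3 - 19*S)
-492 + 300*h(-11, -(-10)*(-5)) = -492 + 300*(-3 - (-38)*(-5*(-5))) = -492 + 300*(-3 - (-38)*25) = -492 + 300*(-3 - 19*(-50)) = -492 + 300*(-3 + 950) = -492 + 300*947 = -492 + 284100 = 283608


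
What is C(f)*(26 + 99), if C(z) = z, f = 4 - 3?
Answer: 125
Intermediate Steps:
f = 1
C(f)*(26 + 99) = 1*(26 + 99) = 1*125 = 125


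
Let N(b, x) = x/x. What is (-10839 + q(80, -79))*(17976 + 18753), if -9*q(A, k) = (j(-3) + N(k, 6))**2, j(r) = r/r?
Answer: -398121955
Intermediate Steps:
N(b, x) = 1
j(r) = 1
q(A, k) = -4/9 (q(A, k) = -(1 + 1)**2/9 = -1/9*2**2 = -1/9*4 = -4/9)
(-10839 + q(80, -79))*(17976 + 18753) = (-10839 - 4/9)*(17976 + 18753) = -97555/9*36729 = -398121955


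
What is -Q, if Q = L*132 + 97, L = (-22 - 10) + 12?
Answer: 2543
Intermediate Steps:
L = -20 (L = -32 + 12 = -20)
Q = -2543 (Q = -20*132 + 97 = -2640 + 97 = -2543)
-Q = -1*(-2543) = 2543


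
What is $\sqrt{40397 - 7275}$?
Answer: $\sqrt{33122} \approx 181.99$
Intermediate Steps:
$\sqrt{40397 - 7275} = \sqrt{33122}$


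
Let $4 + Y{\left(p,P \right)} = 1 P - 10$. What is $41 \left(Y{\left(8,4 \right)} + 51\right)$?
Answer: $1681$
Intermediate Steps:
$Y{\left(p,P \right)} = -14 + P$ ($Y{\left(p,P \right)} = -4 + \left(1 P - 10\right) = -4 + \left(P - 10\right) = -4 + \left(-10 + P\right) = -14 + P$)
$41 \left(Y{\left(8,4 \right)} + 51\right) = 41 \left(\left(-14 + 4\right) + 51\right) = 41 \left(-10 + 51\right) = 41 \cdot 41 = 1681$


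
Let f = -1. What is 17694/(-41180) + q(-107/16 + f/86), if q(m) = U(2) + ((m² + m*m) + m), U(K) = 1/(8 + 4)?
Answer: 604586714509/7309614720 ≈ 82.711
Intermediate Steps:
U(K) = 1/12
q(m) = 1/12 + m + 2*m² (q(m) = 1/12 + ((m² + m*m) + m) = 1/12 + ((m² + m²) + m) = 1/12 + (2*m² + m) = 1/12 + (m + 2*m²) = 1/12 + m + 2*m²)
17694/(-41180) + q(-107/16 + f/86) = 17694/(-41180) + (1/12 + (-107/16 - 1/86) + 2*(-107/16 - 1/86)²) = 17694*(-1/41180) + (1/12 + (-107*1/16 - 1*1/86) + 2*(-107*1/16 - 1*1/86)²) = -8847/20590 + (1/12 + (-107/16 - 1/86) + 2*(-107/16 - 1/86)²) = -8847/20590 + (1/12 - 4609/688 + 2*(-4609/688)²) = -8847/20590 + (1/12 - 4609/688 + 2*(21242881/473344)) = -8847/20590 + (1/12 - 4609/688 + 21242881/236672) = -8847/20590 + 59031323/710016 = 604586714509/7309614720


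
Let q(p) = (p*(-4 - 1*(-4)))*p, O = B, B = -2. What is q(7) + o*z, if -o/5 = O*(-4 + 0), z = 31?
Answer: -1240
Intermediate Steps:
O = -2
q(p) = 0 (q(p) = (p*(-4 + 4))*p = (p*0)*p = 0*p = 0)
o = -40 (o = -(-10)*(-4 + 0) = -(-10)*(-4) = -5*8 = -40)
q(7) + o*z = 0 - 40*31 = 0 - 1240 = -1240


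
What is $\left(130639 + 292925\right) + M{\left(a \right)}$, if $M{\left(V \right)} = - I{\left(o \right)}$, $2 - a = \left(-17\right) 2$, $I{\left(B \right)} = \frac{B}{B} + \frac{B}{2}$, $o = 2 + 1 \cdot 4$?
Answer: $423560$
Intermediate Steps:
$o = 6$ ($o = 2 + 4 = 6$)
$I{\left(B \right)} = 1 + \frac{B}{2}$ ($I{\left(B \right)} = 1 + B \frac{1}{2} = 1 + \frac{B}{2}$)
$a = 36$ ($a = 2 - \left(-17\right) 2 = 2 - -34 = 2 + 34 = 36$)
$M{\left(V \right)} = -4$ ($M{\left(V \right)} = - (1 + \frac{1}{2} \cdot 6) = - (1 + 3) = \left(-1\right) 4 = -4$)
$\left(130639 + 292925\right) + M{\left(a \right)} = \left(130639 + 292925\right) - 4 = 423564 - 4 = 423560$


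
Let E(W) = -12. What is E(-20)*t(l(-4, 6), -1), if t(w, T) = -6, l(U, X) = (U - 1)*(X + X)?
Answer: 72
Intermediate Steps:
l(U, X) = 2*X*(-1 + U) (l(U, X) = (-1 + U)*(2*X) = 2*X*(-1 + U))
E(-20)*t(l(-4, 6), -1) = -12*(-6) = 72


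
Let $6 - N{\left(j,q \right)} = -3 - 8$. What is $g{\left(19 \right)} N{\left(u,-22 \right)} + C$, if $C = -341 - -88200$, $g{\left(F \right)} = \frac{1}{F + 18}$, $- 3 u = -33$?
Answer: $\frac{3250800}{37} \approx 87860.0$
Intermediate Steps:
$u = 11$ ($u = \left(- \frac{1}{3}\right) \left(-33\right) = 11$)
$N{\left(j,q \right)} = 17$ ($N{\left(j,q \right)} = 6 - \left(-3 - 8\right) = 6 - -11 = 6 + 11 = 17$)
$g{\left(F \right)} = \frac{1}{18 + F}$
$C = 87859$ ($C = -341 + 88200 = 87859$)
$g{\left(19 \right)} N{\left(u,-22 \right)} + C = \frac{1}{18 + 19} \cdot 17 + 87859 = \frac{1}{37} \cdot 17 + 87859 = \frac{17}{37} + 87859 = \frac{3250800}{37}$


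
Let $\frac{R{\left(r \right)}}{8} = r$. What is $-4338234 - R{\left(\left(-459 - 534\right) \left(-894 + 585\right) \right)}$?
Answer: $-6792930$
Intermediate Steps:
$R{\left(r \right)} = 8 r$
$-4338234 - R{\left(\left(-459 - 534\right) \left(-894 + 585\right) \right)} = -4338234 - 8 \left(-459 - 534\right) \left(-894 + 585\right) = -4338234 - 8 \left(\left(-993\right) \left(-309\right)\right) = -4338234 - 8 \cdot 306837 = -4338234 - 2454696 = -6792930$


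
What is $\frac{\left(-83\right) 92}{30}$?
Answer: $- \frac{3818}{15} \approx -254.53$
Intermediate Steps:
$\frac{\left(-83\right) 92}{30} = \left(-7636\right) \frac{1}{30} = - \frac{3818}{15}$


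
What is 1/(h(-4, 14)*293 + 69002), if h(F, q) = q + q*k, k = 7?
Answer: 1/101818 ≈ 9.8215e-6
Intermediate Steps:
h(F, q) = 8*q (h(F, q) = q + q*7 = q + 7*q = 8*q)
1/(h(-4, 14)*293 + 69002) = 1/((8*14)*293 + 69002) = 1/(112*293 + 69002) = 1/(32816 + 69002) = 1/101818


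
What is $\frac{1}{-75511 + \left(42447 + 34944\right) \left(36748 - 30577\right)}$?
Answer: $\frac{1}{477504350} \approx 2.0942 \cdot 10^{-9}$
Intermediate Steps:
$\frac{1}{-75511 + \left(42447 + 34944\right) \left(36748 - 30577\right)} = \frac{1}{-75511 + 77391 \cdot 6171} = \frac{1}{-75511 + 477579861} = \frac{1}{477504350}$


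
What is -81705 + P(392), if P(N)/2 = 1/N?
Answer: -16014179/196 ≈ -81705.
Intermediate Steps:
P(N) = 2/N
-81705 + P(392) = -81705 + 2/392 = -81705 + 2*(1/392) = -81705 + 1/196 = -16014179/196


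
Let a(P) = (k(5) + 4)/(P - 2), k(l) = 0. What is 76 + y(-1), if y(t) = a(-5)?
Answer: 528/7 ≈ 75.429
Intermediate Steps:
a(P) = 4/(-2 + P) (a(P) = (0 + 4)/(P - 2) = 4/(-2 + P))
y(t) = -4/7 (y(t) = 4/(-2 - 5) = 4/(-7) = 4*(-1/7) = -4/7)
76 + y(-1) = 76 - 4/7 = 528/7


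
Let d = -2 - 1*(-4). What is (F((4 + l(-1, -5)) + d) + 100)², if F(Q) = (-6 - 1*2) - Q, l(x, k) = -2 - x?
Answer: 7569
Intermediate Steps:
d = 2 (d = -2 + 4 = 2)
F(Q) = -8 - Q (F(Q) = (-6 - 2) - Q = -8 - Q)
(F((4 + l(-1, -5)) + d) + 100)² = ((-8 - ((4 + (-2 - 1*(-1))) + 2)) + 100)² = ((-8 - ((4 + (-2 + 1)) + 2)) + 100)² = ((-8 - ((4 - 1) + 2)) + 100)² = ((-8 - (3 + 2)) + 100)² = ((-8 - 1*5) + 100)² = ((-8 - 5) + 100)² = (-13 + 100)² = 87² = 7569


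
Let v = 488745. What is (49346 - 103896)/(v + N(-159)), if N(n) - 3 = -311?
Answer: -54550/488437 ≈ -0.11168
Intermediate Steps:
N(n) = -308 (N(n) = 3 - 311 = -308)
(49346 - 103896)/(v + N(-159)) = (49346 - 103896)/(488745 - 308) = -54550/488437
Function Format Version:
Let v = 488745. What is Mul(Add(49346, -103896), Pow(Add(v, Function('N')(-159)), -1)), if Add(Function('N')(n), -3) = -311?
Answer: Rational(-54550, 488437) ≈ -0.11168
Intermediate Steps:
Function('N')(n) = -308 (Function('N')(n) = Add(3, -311) = -308)
Mul(Add(49346, -103896), Pow(Add(v, Function('N')(-159)), -1)) = Mul(Add(49346, -103896), Pow(Add(488745, -308), -1)) = Mul(-54550, Pow(488437, -1)) = Mul(-54550, Rational(1, 488437)) = Rational(-54550, 488437)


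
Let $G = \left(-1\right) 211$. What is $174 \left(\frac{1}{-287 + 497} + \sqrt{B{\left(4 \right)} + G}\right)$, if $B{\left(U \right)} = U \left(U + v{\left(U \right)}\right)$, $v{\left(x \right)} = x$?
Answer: $\frac{29}{35} + 174 i \sqrt{179} \approx 0.82857 + 2328.0 i$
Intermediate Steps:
$G = -211$
$B{\left(U \right)} = 2 U^{2}$ ($B{\left(U \right)} = U \left(U + U\right) = U 2 U = 2 U^{2}$)
$174 \left(\frac{1}{-287 + 497} + \sqrt{B{\left(4 \right)} + G}\right) = 174 \left(\frac{1}{-287 + 497} + \sqrt{2 \cdot 4^{2} - 211}\right) = 174 \left(\frac{1}{210} + \sqrt{2 \cdot 16 - 211}\right) = 174 \left(\frac{1}{210} + \sqrt{32 - 211}\right) = 174 \left(\frac{1}{210} + \sqrt{-179}\right) = 174 \left(\frac{1}{210} + i \sqrt{179}\right) = \frac{29}{35} + 174 i \sqrt{179}$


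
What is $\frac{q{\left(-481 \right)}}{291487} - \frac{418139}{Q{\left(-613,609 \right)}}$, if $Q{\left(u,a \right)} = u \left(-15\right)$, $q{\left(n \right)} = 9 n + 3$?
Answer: $- \frac{17417408609}{382888995} \approx -45.489$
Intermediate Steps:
$q{\left(n \right)} = 3 + 9 n$
$Q{\left(u,a \right)} = - 15 u$
$\frac{q{\left(-481 \right)}}{291487} - \frac{418139}{Q{\left(-613,609 \right)}} = \frac{3 + 9 \left(-481\right)}{291487} - \frac{418139}{\left(-15\right) \left(-613\right)} = \left(3 - 4329\right) \frac{1}{291487} - \frac{418139}{9195} = \left(-4326\right) \frac{1}{291487} - \frac{418139}{9195} = - \frac{618}{41641} - \frac{418139}{9195} = - \frac{17417408609}{382888995}$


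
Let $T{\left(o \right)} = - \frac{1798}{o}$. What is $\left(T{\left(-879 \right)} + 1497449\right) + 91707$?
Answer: $\frac{1396869922}{879} \approx 1.5892 \cdot 10^{6}$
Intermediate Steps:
$\left(T{\left(-879 \right)} + 1497449\right) + 91707 = \left(- \frac{1798}{-879} + 1497449\right) + 91707 = \left(\left(-1798\right) \left(- \frac{1}{879}\right) + 1497449\right) + 91707 = \left(\frac{1798}{879} + 1497449\right) + 91707 = \frac{1316259469}{879} + 91707 = \frac{1396869922}{879}$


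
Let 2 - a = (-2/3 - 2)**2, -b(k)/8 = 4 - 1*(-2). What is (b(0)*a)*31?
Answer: 22816/3 ≈ 7605.3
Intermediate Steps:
b(k) = -48 (b(k) = -8*(4 - 1*(-2)) = -8*(4 + 2) = -8*6 = -48)
a = -46/9 (a = 2 - (-2/3 - 2)**2 = 2 - (-8/3)**2 = 2 - 1*64/9 = 2 - 64/9 = -46/9 ≈ -5.1111)
(b(0)*a)*31 = -48*(-46/9)*31 = (736/3)*31 = 22816/3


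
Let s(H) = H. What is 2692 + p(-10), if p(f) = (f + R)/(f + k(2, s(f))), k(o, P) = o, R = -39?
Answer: 21585/8 ≈ 2698.1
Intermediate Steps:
p(f) = (-39 + f)/(2 + f) (p(f) = (f - 39)/(f + 2) = (-39 + f)/(2 + f))
2692 + p(-10) = 2692 + (-39 - 10)/(2 - 10) = 2692 - 49/(-8) = 2692 - ⅛*(-49) = 2692 + 49/8 = 21585/8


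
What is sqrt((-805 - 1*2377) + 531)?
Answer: I*sqrt(2651) ≈ 51.488*I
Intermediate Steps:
sqrt((-805 - 1*2377) + 531) = sqrt((-805 - 2377) + 531) = sqrt(-3182 + 531) = sqrt(-2651) = I*sqrt(2651)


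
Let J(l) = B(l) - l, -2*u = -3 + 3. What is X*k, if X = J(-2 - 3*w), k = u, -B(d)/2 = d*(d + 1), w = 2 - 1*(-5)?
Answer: 0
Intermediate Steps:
w = 7 (w = 2 + 5 = 7)
B(d) = -2*d*(1 + d) (B(d) = -2*d*(d + 1) = -2*d*(1 + d))
u = 0 (u = -(-3 + 3)/2 = -½*0 = 0)
J(l) = -l - 2*l*(1 + l) (J(l) = -2*l*(1 + l) - l = -l - 2*l*(1 + l))
k = 0
X = -989 (X = (-2 - 3*7)*(-3 - 2*(-2 - 3*7)) = (-2 - 21)*(-3 - 2*(-2 - 21)) = -23*(-3 - 2*(-23)) = -23*(-3 + 46) = -23*43 = -989)
X*k = -989*0 = 0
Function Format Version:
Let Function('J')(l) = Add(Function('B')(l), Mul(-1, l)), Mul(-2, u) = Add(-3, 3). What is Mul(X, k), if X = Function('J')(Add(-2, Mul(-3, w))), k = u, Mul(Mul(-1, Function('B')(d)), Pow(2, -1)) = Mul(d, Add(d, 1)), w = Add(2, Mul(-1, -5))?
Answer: 0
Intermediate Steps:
w = 7 (w = Add(2, 5) = 7)
Function('B')(d) = Mul(-2, d, Add(1, d)) (Function('B')(d) = Mul(-2, Mul(d, Add(d, 1))) = Mul(-2, Mul(d, Add(1, d))) = Mul(-2, d, Add(1, d)))
u = 0 (u = Mul(Rational(-1, 2), Add(-3, 3)) = Mul(Rational(-1, 2), 0) = 0)
Function('J')(l) = Add(Mul(-1, l), Mul(-2, l, Add(1, l))) (Function('J')(l) = Add(Mul(-2, l, Add(1, l)), Mul(-1, l)) = Add(Mul(-1, l), Mul(-2, l, Add(1, l))))
k = 0
X = -989 (X = Mul(Add(-2, Mul(-3, 7)), Add(-3, Mul(-2, Add(-2, Mul(-3, 7))))) = Mul(Add(-2, -21), Add(-3, Mul(-2, Add(-2, -21)))) = Mul(-23, Add(-3, Mul(-2, -23))) = Mul(-23, Add(-3, 46)) = Mul(-23, 43) = -989)
Mul(X, k) = Mul(-989, 0) = 0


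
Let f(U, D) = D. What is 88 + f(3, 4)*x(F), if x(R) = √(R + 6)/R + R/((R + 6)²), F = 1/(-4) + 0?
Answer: 46536/529 - 8*√23 ≈ 49.603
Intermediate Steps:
F = -¼ (F = -¼ + 0 = -¼ ≈ -0.25000)
x(R) = R/(6 + R)² + √(6 + R)/R (x(R) = √(6 + R)/R + R/((6 + R)²) = √(6 + R)/R + R/(6 + R)² = R/(6 + R)² + √(6 + R)/R)
88 + f(3, 4)*x(F) = 88 + 4*(-1/(4*(6 - ¼)²) + √(6 - ¼)/(-¼)) = 88 + 4*(-1/(4*(23/4)²) - 2*√23) = 88 + 4*(-¼*16/529 - 2*√23) = 88 + 4*(-4/529 - 2*√23) = 88 + (-16/529 - 8*√23) = 46536/529 - 8*√23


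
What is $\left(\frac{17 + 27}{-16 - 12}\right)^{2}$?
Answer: $\frac{121}{49} \approx 2.4694$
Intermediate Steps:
$\left(\frac{17 + 27}{-16 - 12}\right)^{2} = \left(\frac{44}{-28}\right)^{2} = \left(44 \left(- \frac{1}{28}\right)\right)^{2} = \left(- \frac{11}{7}\right)^{2} = \frac{121}{49}$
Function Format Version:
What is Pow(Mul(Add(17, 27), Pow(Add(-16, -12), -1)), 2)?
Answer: Rational(121, 49) ≈ 2.4694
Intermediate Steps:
Pow(Mul(Add(17, 27), Pow(Add(-16, -12), -1)), 2) = Pow(Mul(44, Pow(-28, -1)), 2) = Pow(Mul(44, Rational(-1, 28)), 2) = Pow(Rational(-11, 7), 2) = Rational(121, 49)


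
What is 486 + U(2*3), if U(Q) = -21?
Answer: 465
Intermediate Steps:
486 + U(2*3) = 486 - 21 = 465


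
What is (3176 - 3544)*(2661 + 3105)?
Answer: -2121888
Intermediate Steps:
(3176 - 3544)*(2661 + 3105) = -368*5766 = -2121888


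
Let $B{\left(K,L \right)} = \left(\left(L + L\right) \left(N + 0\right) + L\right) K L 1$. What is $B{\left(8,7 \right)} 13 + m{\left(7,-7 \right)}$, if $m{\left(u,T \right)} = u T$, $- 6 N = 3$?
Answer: $-49$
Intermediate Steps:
$N = - \frac{1}{2}$ ($N = \left(- \frac{1}{6}\right) 3 = - \frac{1}{2} \approx -0.5$)
$B{\left(K,L \right)} = 0$ ($B{\left(K,L \right)} = \left(\left(L + L\right) \left(- \frac{1}{2} + 0\right) + L\right) K L 1 = \left(2 L \left(- \frac{1}{2}\right) + L\right) K L = \left(- L + L\right) K L = 0 K L = 0$)
$m{\left(u,T \right)} = T u$
$B{\left(8,7 \right)} 13 + m{\left(7,-7 \right)} = 0 \cdot 13 - 49 = 0 - 49 = -49$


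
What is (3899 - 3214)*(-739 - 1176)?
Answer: -1311775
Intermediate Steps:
(3899 - 3214)*(-739 - 1176) = 685*(-1915) = -1311775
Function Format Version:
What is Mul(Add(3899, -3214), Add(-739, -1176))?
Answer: -1311775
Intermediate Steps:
Mul(Add(3899, -3214), Add(-739, -1176)) = Mul(685, -1915) = -1311775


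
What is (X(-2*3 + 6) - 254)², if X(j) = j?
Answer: 64516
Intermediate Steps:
(X(-2*3 + 6) - 254)² = ((-2*3 + 6) - 254)² = ((-6 + 6) - 254)² = (0 - 254)² = (-254)² = 64516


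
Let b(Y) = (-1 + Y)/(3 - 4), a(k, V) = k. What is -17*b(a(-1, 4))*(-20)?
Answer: 680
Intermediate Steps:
b(Y) = 1 - Y (b(Y) = (-1 + Y)/(-1) = (-1 + Y)*(-1) = 1 - Y)
-17*b(a(-1, 4))*(-20) = -17*(1 - 1*(-1))*(-20) = -17*(1 + 1)*(-20) = -17*2*(-20) = -34*(-20) = 680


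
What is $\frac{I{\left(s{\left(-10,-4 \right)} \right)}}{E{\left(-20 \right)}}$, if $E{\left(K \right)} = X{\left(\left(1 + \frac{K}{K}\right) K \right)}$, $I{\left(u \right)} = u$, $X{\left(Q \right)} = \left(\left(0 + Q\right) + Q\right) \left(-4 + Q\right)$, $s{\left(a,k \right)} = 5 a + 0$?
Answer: $- \frac{5}{352} \approx -0.014205$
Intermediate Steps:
$s{\left(a,k \right)} = 5 a$
$X{\left(Q \right)} = 2 Q \left(-4 + Q\right)$ ($X{\left(Q \right)} = \left(Q + Q\right) \left(-4 + Q\right) = 2 Q \left(-4 + Q\right)$)
$E{\left(K \right)} = 4 K \left(-4 + 2 K\right)$ ($E{\left(K \right)} = 2 \left(1 + \frac{K}{K}\right) K \left(-4 + \left(1 + \frac{K}{K}\right) K\right) = 2 \left(1 + 1\right) K \left(-4 + \left(1 + 1\right) K\right) = 2 \cdot 2 K \left(-4 + 2 K\right) = 4 K \left(-4 + 2 K\right)$)
$\frac{I{\left(s{\left(-10,-4 \right)} \right)}}{E{\left(-20 \right)}} = \frac{5 \left(-10\right)}{8 \left(-20\right) \left(-2 - 20\right)} = - \frac{50}{8 \left(-20\right) \left(-22\right)} = - \frac{50}{3520} = \left(-50\right) \frac{1}{3520} = - \frac{5}{352}$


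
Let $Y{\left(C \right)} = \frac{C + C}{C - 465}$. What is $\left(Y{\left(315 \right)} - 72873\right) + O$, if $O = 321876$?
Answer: $\frac{1244994}{5} \approx 2.49 \cdot 10^{5}$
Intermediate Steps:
$Y{\left(C \right)} = \frac{2 C}{-465 + C}$
$\left(Y{\left(315 \right)} - 72873\right) + O = \left(2 \cdot 315 \frac{1}{-465 + 315} - 72873\right) + 321876 = \left(2 \cdot 315 \frac{1}{-150} - 72873\right) + 321876 = \left(2 \cdot 315 \left(- \frac{1}{150}\right) - 72873\right) + 321876 = \left(- \frac{21}{5} - 72873\right) + 321876 = - \frac{364386}{5} + 321876 = \frac{1244994}{5}$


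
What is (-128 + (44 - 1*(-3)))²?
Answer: 6561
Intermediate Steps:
(-128 + (44 - 1*(-3)))² = (-128 + (44 + 3))² = (-128 + 47)² = (-81)² = 6561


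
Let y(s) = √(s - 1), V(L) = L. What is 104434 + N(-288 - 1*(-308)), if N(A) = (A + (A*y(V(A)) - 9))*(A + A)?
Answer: 104874 + 800*√19 ≈ 1.0836e+5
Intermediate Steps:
y(s) = √(-1 + s)
N(A) = 2*A*(-9 + A + A*√(-1 + A)) (N(A) = (A + (A*√(-1 + A) - 9))*(A + A) = (A + (-9 + A*√(-1 + A)))*(2*A) = (-9 + A + A*√(-1 + A))*(2*A) = 2*A*(-9 + A + A*√(-1 + A)))
104434 + N(-288 - 1*(-308)) = 104434 + 2*(-288 - 1*(-308))*(-9 + (-288 - 1*(-308)) + (-288 - 1*(-308))*√(-1 + (-288 - 1*(-308)))) = 104434 + 2*(-288 + 308)*(-9 + (-288 + 308) + (-288 + 308)*√(-1 + (-288 + 308))) = 104434 + 2*20*(-9 + 20 + 20*√(-1 + 20)) = 104434 + 2*20*(-9 + 20 + 20*√19) = 104434 + 2*20*(11 + 20*√19) = 104434 + (440 + 800*√19) = 104874 + 800*√19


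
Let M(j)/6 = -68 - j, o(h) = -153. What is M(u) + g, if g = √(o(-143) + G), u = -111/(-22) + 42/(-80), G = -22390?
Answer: -95727/220 + I*√22543 ≈ -435.12 + 150.14*I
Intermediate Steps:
u = 1989/440 (u = -111*(-1/22) + 42*(-1/80) = 111/22 - 21/40 = 1989/440 ≈ 4.5205)
M(j) = -408 - 6*j (M(j) = 6*(-68 - j) = -408 - 6*j)
g = I*√22543 (g = √(-153 - 22390) = √(-22543) = I*√22543 ≈ 150.14*I)
M(u) + g = (-408 - 6*1989/440) + I*√22543 = (-408 - 5967/220) + I*√22543 = -95727/220 + I*√22543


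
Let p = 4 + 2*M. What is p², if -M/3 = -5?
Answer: 1156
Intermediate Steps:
M = 15 (M = -3*(-5) = 15)
p = 34 (p = 4 + 2*15 = 4 + 30 = 34)
p² = 34² = 1156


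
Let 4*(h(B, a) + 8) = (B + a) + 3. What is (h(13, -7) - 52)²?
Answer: 53361/16 ≈ 3335.1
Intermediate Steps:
h(B, a) = -29/4 + B/4 + a/4 (h(B, a) = -8 + ((B + a) + 3)/4 = -8 + (3 + B + a)/4 = -8 + (¾ + B/4 + a/4) = -29/4 + B/4 + a/4)
(h(13, -7) - 52)² = ((-29/4 + (¼)*13 + (¼)*(-7)) - 52)² = ((-29/4 + 13/4 - 7/4) - 52)² = (-23/4 - 52)² = (-231/4)² = 53361/16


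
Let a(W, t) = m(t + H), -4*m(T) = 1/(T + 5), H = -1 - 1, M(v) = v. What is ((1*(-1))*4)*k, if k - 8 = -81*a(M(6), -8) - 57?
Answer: 1061/5 ≈ 212.20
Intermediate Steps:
H = -2
m(T) = -1/(4*(5 + T)) (m(T) = -1/(4*(T + 5)) = -1/(4*(5 + T)))
a(W, t) = -1/(12 + 4*t) (a(W, t) = -1/(20 + 4*(t - 2)) = -1/(20 + 4*(-2 + t)) = -1/(20 + (-8 + 4*t)) = -1/(12 + 4*t))
k = -1061/20 (k = 8 + (-(-81)/(12 + 4*(-8)) - 57) = 8 + (-(-81)/(12 - 32) - 57) = 8 + (-(-81)/(-20) - 57) = 8 + (-(-81)*(-1)/20 - 57) = 8 + (-81*1/20 - 57) = 8 + (-81/20 - 57) = 8 - 1221/20 = -1061/20 ≈ -53.050)
((1*(-1))*4)*k = ((1*(-1))*4)*(-1061/20) = -1*4*(-1061/20) = -4*(-1061/20) = 1061/5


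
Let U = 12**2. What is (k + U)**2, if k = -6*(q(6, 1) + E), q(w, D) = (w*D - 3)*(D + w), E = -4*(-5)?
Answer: 10404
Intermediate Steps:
E = 20
q(w, D) = (-3 + D*w)*(D + w) (q(w, D) = (D*w - 3)*(D + w) = (-3 + D*w)*(D + w))
k = -246 (k = -6*((-3*1 - 3*6 + 1*6**2 + 6*1**2) + 20) = -6*((-3 - 18 + 1*36 + 6*1) + 20) = -6*((-3 - 18 + 36 + 6) + 20) = -6*(21 + 20) = -6*41 = -246)
U = 144
(k + U)**2 = (-246 + 144)**2 = (-102)**2 = 10404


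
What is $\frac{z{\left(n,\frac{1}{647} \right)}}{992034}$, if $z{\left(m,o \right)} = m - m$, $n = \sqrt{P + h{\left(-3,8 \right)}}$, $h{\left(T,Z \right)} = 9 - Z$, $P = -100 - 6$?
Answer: $0$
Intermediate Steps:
$P = -106$ ($P = -100 - 6 = -106$)
$n = i \sqrt{105}$ ($n = \sqrt{-106 + \left(9 - 8\right)} = \sqrt{-106 + 1} = \sqrt{-105} = i \sqrt{105} \approx 10.247 i$)
$z{\left(m,o \right)} = 0$
$\frac{z{\left(n,\frac{1}{647} \right)}}{992034} = \frac{0}{992034} = 0 \cdot \frac{1}{992034} = 0$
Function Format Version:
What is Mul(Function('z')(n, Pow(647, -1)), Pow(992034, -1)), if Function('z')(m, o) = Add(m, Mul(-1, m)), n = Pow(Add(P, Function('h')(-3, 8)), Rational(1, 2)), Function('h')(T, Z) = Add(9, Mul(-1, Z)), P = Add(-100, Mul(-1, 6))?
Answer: 0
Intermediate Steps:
P = -106 (P = Add(-100, -6) = -106)
n = Mul(I, Pow(105, Rational(1, 2))) (n = Pow(Add(-106, Add(9, Mul(-1, 8))), Rational(1, 2)) = Pow(Add(-106, Add(9, -8)), Rational(1, 2)) = Pow(Add(-106, 1), Rational(1, 2)) = Pow(-105, Rational(1, 2)) = Mul(I, Pow(105, Rational(1, 2))) ≈ Mul(10.247, I))
Function('z')(m, o) = 0
Mul(Function('z')(n, Pow(647, -1)), Pow(992034, -1)) = Mul(0, Pow(992034, -1)) = Mul(0, Rational(1, 992034)) = 0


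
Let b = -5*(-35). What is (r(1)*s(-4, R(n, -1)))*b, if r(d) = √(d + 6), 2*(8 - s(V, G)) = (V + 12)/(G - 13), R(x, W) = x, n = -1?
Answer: 1450*√7 ≈ 3836.3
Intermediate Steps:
s(V, G) = 8 - (12 + V)/(2*(-13 + G)) (s(V, G) = 8 - (V + 12)/(2*(G - 13)) = 8 - (12 + V)/(2*(-13 + G)))
r(d) = √(6 + d)
b = 175
(r(1)*s(-4, R(n, -1)))*b = (√(6 + 1)*((-220 - 1*(-4) + 16*(-1))/(2*(-13 - 1))))*175 = (√7*((½)*(-220 + 4 - 16)/(-14)))*175 = (√7*((½)*(-1/14)*(-232)))*175 = (√7*(58/7))*175 = (58*√7/7)*175 = 1450*√7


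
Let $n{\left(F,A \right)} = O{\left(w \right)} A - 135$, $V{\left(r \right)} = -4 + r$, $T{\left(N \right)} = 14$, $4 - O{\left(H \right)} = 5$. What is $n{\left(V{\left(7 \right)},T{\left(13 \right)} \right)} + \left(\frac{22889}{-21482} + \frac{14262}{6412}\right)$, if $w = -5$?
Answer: $- \frac{2545504125}{17217823} \approx -147.84$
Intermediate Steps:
$O{\left(H \right)} = -1$ ($O{\left(H \right)} = 4 - 5 = -1$)
$n{\left(F,A \right)} = -135 - A$ ($n{\left(F,A \right)} = - A - 135 = -135 - A$)
$n{\left(V{\left(7 \right)},T{\left(13 \right)} \right)} + \left(\frac{22889}{-21482} + \frac{14262}{6412}\right) = \left(-135 - 14\right) + \left(\frac{22889}{-21482} + \frac{14262}{6412}\right) = \left(-135 - 14\right) + \left(22889 \left(- \frac{1}{21482}\right) + 14262 \cdot \frac{1}{6412}\right) = -149 + \left(- \frac{22889}{21482} + \frac{7131}{3206}\right) = -149 + \frac{19951502}{17217823} = - \frac{2545504125}{17217823}$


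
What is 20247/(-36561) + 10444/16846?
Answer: 6793687/102651101 ≈ 0.066182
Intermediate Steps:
20247/(-36561) + 10444/16846 = 20247*(-1/36561) + 10444*(1/16846) = -6749/12187 + 5222/8423 = 6793687/102651101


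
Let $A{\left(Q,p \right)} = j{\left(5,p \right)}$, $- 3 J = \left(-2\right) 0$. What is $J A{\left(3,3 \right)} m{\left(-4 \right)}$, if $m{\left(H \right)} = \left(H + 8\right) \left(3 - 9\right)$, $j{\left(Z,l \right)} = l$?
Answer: $0$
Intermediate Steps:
$J = 0$ ($J = - \frac{\left(-2\right) 0}{3} = \left(- \frac{1}{3}\right) 0 = 0$)
$A{\left(Q,p \right)} = p$
$m{\left(H \right)} = -48 - 6 H$ ($m{\left(H \right)} = \left(8 + H\right) \left(-6\right) = -48 - 6 H$)
$J A{\left(3,3 \right)} m{\left(-4 \right)} = 0 \cdot 3 \left(-48 - -24\right) = 0 \left(-48 + 24\right) = 0 \left(-24\right) = 0$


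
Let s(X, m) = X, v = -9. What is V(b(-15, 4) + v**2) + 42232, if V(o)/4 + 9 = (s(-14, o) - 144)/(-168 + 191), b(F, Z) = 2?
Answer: 969876/23 ≈ 42169.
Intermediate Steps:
V(o) = -1460/23 (V(o) = -36 + 4*((-14 - 144)/(-168 + 191)) = -36 + 4*(-158/23) = -36 - 632/23 = -1460/23)
V(b(-15, 4) + v**2) + 42232 = -1460/23 + 42232 = 969876/23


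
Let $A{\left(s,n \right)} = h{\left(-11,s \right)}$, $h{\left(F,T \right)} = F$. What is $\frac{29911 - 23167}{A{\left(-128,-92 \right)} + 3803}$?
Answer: $\frac{281}{158} \approx 1.7785$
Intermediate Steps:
$A{\left(s,n \right)} = -11$
$\frac{29911 - 23167}{A{\left(-128,-92 \right)} + 3803} = \frac{29911 - 23167}{-11 + 3803} = \frac{6744}{3792} = 6744 \cdot \frac{1}{3792} = \frac{281}{158}$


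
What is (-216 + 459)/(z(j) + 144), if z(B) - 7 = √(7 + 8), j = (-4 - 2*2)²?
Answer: 36693/22786 - 243*√15/22786 ≈ 1.5690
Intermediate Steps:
j = 64 (j = (-4 - 4)² = (-8)² = 64)
z(B) = 7 + √15 (z(B) = 7 + √(7 + 8) = 7 + √15)
(-216 + 459)/(z(j) + 144) = (-216 + 459)/((7 + √15) + 144) = 243/(151 + √15)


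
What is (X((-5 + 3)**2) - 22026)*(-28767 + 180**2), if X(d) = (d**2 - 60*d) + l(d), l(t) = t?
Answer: -80819718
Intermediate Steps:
X(d) = d**2 - 59*d (X(d) = (d**2 - 60*d) + d = d**2 - 59*d)
(X((-5 + 3)**2) - 22026)*(-28767 + 180**2) = ((-5 + 3)**2*(-59 + (-5 + 3)**2) - 22026)*(-28767 + 180**2) = ((-2)**2*(-59 + (-2)**2) - 22026)*(-28767 + 32400) = (4*(-59 + 4) - 22026)*3633 = (4*(-55) - 22026)*3633 = (-220 - 22026)*3633 = -22246*3633 = -80819718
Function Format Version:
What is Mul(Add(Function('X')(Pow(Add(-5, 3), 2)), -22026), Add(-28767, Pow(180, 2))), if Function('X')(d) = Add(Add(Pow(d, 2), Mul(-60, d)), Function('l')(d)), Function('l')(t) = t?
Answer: -80819718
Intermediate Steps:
Function('X')(d) = Add(Pow(d, 2), Mul(-59, d)) (Function('X')(d) = Add(Add(Pow(d, 2), Mul(-60, d)), d) = Add(Pow(d, 2), Mul(-59, d)))
Mul(Add(Function('X')(Pow(Add(-5, 3), 2)), -22026), Add(-28767, Pow(180, 2))) = Mul(Add(Mul(Pow(Add(-5, 3), 2), Add(-59, Pow(Add(-5, 3), 2))), -22026), Add(-28767, Pow(180, 2))) = Mul(Add(Mul(Pow(-2, 2), Add(-59, Pow(-2, 2))), -22026), Add(-28767, 32400)) = Mul(Add(Mul(4, Add(-59, 4)), -22026), 3633) = Mul(Add(Mul(4, -55), -22026), 3633) = Mul(Add(-220, -22026), 3633) = Mul(-22246, 3633) = -80819718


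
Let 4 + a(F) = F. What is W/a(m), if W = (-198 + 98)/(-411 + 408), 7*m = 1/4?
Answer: -2800/333 ≈ -8.4084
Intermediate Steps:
m = 1/28 (m = (1/7)/4 = (1/7)*(1/4) = 1/28 ≈ 0.035714)
a(F) = -4 + F
W = 100/3 (W = -100/(-3) = -100*(-1/3) = 100/3 ≈ 33.333)
W/a(m) = 100/(3*(-4 + 1/28)) = 100/(3*(-111/28)) = (100/3)*(-28/111) = -2800/333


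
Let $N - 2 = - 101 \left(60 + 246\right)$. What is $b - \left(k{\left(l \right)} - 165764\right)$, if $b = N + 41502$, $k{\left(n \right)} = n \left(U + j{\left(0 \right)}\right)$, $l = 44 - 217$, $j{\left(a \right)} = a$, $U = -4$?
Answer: $175670$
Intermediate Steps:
$N = -30904$ ($N = 2 - 101 \left(60 + 246\right) = 2 - 30906 = -30904$)
$l = -173$ ($l = 44 - 217 = -173$)
$k{\left(n \right)} = - 4 n$ ($k{\left(n \right)} = n \left(-4 + 0\right) = n \left(-4\right) = - 4 n$)
$b = 10598$ ($b = -30904 + 41502 = 10598$)
$b - \left(k{\left(l \right)} - 165764\right) = 10598 - \left(\left(-4\right) \left(-173\right) - 165764\right) = 10598 - \left(692 - 165764\right) = 10598 - -165072 = 10598 + 165072 = 175670$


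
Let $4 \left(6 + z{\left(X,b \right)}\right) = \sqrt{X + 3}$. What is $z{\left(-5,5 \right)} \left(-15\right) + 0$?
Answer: $90 - \frac{15 i \sqrt{2}}{4} \approx 90.0 - 5.3033 i$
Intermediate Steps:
$z{\left(X,b \right)} = -6 + \frac{\sqrt{3 + X}}{4}$ ($z{\left(X,b \right)} = -6 + \frac{\sqrt{X + 3}}{4} = -6 + \frac{\sqrt{3 + X}}{4}$)
$z{\left(-5,5 \right)} \left(-15\right) + 0 = \left(-6 + \frac{\sqrt{3 - 5}}{4}\right) \left(-15\right) + 0 = \left(-6 + \frac{\sqrt{-2}}{4}\right) \left(-15\right) + 0 = \left(-6 + \frac{i \sqrt{2}}{4}\right) \left(-15\right) + 0 = \left(90 - \frac{15 i \sqrt{2}}{4}\right) + 0 = 90 - \frac{15 i \sqrt{2}}{4}$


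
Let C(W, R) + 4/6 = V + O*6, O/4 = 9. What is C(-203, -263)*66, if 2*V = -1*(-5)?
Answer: 14377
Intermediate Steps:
O = 36 (O = 4*9 = 36)
V = 5/2 (V = (-1*(-5))/2 = (½)*5 = 5/2 ≈ 2.5000)
C(W, R) = 1307/6 (C(W, R) = -⅔ + (5/2 + 36*6) = -⅔ + (5/2 + 216) = -⅔ + 437/2 = 1307/6)
C(-203, -263)*66 = (1307/6)*66 = 14377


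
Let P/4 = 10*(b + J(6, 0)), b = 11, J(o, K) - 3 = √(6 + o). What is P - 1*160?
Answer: 400 + 80*√3 ≈ 538.56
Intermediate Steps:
J(o, K) = 3 + √(6 + o)
P = 560 + 80*√3 (P = 4*(10*(11 + (3 + √(6 + 6)))) = 4*(10*(11 + (3 + √12))) = 4*(10*(11 + (3 + 2*√3))) = 4*(10*(14 + 2*√3)) = 4*(140 + 20*√3) = 560 + 80*√3 ≈ 698.56)
P - 1*160 = (560 + 80*√3) - 1*160 = (560 + 80*√3) - 160 = 400 + 80*√3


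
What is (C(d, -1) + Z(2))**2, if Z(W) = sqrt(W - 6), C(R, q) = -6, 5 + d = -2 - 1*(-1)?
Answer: 32 - 24*I ≈ 32.0 - 24.0*I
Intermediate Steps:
d = -6 (d = -5 + (-2 - 1*(-1)) = -5 + (-2 + 1) = -5 - 1 = -6)
Z(W) = sqrt(-6 + W)
(C(d, -1) + Z(2))**2 = (-6 + sqrt(-6 + 2))**2 = (-6 + sqrt(-4))**2 = (-6 + 2*I)**2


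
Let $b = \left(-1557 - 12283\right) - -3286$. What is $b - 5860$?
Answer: $-16414$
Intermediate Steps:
$b = -10554$ ($b = -13840 + \left(-4303 + 7589\right) = -13840 + 3286 = -10554$)
$b - 5860 = -10554 - 5860 = -16414$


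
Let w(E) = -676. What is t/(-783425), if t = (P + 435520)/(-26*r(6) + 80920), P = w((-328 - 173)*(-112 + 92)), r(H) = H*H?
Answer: -108711/15665366300 ≈ -6.9396e-6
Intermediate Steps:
r(H) = H**2
P = -676
t = 108711/19996 (t = (-676 + 435520)/(-26*6**2 + 80920) = 434844/(-26*36 + 80920) = 434844/(-936 + 80920) = 434844/79984 = 434844*(1/79984) = 108711/19996 ≈ 5.4366)
t/(-783425) = (108711/19996)/(-783425) = (108711/19996)*(-1/783425) = -108711/15665366300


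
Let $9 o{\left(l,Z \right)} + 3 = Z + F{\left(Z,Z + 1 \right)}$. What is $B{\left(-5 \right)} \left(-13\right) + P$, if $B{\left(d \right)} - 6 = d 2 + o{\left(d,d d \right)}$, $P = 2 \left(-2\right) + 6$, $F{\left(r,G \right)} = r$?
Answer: $- \frac{125}{9} \approx -13.889$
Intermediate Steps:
$P = 2$ ($P = -4 + 6 = 2$)
$o{\left(l,Z \right)} = - \frac{1}{3} + \frac{2 Z}{9}$ ($o{\left(l,Z \right)} = - \frac{1}{3} + \frac{Z + Z}{9} = - \frac{1}{3} + \frac{2 Z}{9}$)
$B{\left(d \right)} = \frac{17}{3} + 2 d + \frac{2 d^{2}}{9}$ ($B{\left(d \right)} = 6 + \left(d 2 + \left(- \frac{1}{3} + \frac{2 d d}{9}\right)\right) = 6 + \left(2 d + \left(- \frac{1}{3} + \frac{2 d^{2}}{9}\right)\right) = 6 + \left(- \frac{1}{3} + 2 d + \frac{2 d^{2}}{9}\right) = \frac{17}{3} + 2 d + \frac{2 d^{2}}{9}$)
$B{\left(-5 \right)} \left(-13\right) + P = \left(\frac{17}{3} + 2 \left(-5\right) + \frac{2 \left(-5\right)^{2}}{9}\right) \left(-13\right) + 2 = \left(\frac{17}{3} - 10 + \frac{2}{9} \cdot 25\right) \left(-13\right) + 2 = \left(\frac{17}{3} - 10 + \frac{50}{9}\right) \left(-13\right) + 2 = \frac{11}{9} \left(-13\right) + 2 = - \frac{143}{9} + 2 = - \frac{125}{9}$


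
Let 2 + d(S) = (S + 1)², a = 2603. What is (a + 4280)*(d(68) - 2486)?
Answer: 15645059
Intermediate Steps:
d(S) = -2 + (1 + S)² (d(S) = -2 + (S + 1)² = -2 + (1 + S)²)
(a + 4280)*(d(68) - 2486) = (2603 + 4280)*((-2 + (1 + 68)²) - 2486) = 6883*((-2 + 69²) - 2486) = 6883*((-2 + 4761) - 2486) = 6883*(4759 - 2486) = 6883*2273 = 15645059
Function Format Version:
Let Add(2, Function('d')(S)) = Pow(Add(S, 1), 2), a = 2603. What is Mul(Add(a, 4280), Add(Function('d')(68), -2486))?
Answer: 15645059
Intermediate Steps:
Function('d')(S) = Add(-2, Pow(Add(1, S), 2)) (Function('d')(S) = Add(-2, Pow(Add(S, 1), 2)) = Add(-2, Pow(Add(1, S), 2)))
Mul(Add(a, 4280), Add(Function('d')(68), -2486)) = Mul(Add(2603, 4280), Add(Add(-2, Pow(Add(1, 68), 2)), -2486)) = Mul(6883, Add(Add(-2, Pow(69, 2)), -2486)) = Mul(6883, Add(Add(-2, 4761), -2486)) = Mul(6883, Add(4759, -2486)) = Mul(6883, 2273) = 15645059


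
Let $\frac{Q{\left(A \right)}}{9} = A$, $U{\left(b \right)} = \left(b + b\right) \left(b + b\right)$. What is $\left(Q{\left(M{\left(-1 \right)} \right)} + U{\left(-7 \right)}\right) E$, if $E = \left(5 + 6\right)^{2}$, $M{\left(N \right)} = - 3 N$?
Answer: $26983$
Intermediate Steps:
$U{\left(b \right)} = 4 b^{2}$ ($U{\left(b \right)} = 2 b 2 b = 4 b^{2}$)
$Q{\left(A \right)} = 9 A$
$E = 121$ ($E = 11^{2} = 121$)
$\left(Q{\left(M{\left(-1 \right)} \right)} + U{\left(-7 \right)}\right) E = \left(9 \left(\left(-3\right) \left(-1\right)\right) + 4 \left(-7\right)^{2}\right) 121 = \left(9 \cdot 3 + 4 \cdot 49\right) 121 = \left(27 + 196\right) 121 = 223 \cdot 121 = 26983$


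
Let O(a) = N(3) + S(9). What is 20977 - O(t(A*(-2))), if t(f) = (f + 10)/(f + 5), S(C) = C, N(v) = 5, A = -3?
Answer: 20963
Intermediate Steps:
t(f) = (10 + f)/(5 + f)
O(a) = 14 (O(a) = 5 + 9 = 14)
20977 - O(t(A*(-2))) = 20977 - 1*14 = 20977 - 14 = 20963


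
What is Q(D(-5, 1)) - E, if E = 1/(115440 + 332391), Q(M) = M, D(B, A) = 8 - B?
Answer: 5821802/447831 ≈ 13.000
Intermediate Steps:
E = 1/447831 ≈ 2.2330e-6
Q(D(-5, 1)) - E = (8 - 1*(-5)) - 1*1/447831 = (8 + 5) - 1/447831 = 13 - 1/447831 = 5821802/447831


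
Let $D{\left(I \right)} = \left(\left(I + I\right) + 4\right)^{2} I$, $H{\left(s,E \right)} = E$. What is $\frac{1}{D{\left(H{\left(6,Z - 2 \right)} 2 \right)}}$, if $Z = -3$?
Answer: $- \frac{1}{2560} \approx -0.00039063$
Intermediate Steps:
$D{\left(I \right)} = I \left(4 + 2 I\right)^{2}$ ($D{\left(I \right)} = \left(2 I + 4\right)^{2} I = \left(4 + 2 I\right)^{2} I = I \left(4 + 2 I\right)^{2}$)
$\frac{1}{D{\left(H{\left(6,Z - 2 \right)} 2 \right)}} = \frac{1}{4 \left(-3 - 2\right) 2 \left(2 + \left(-3 - 2\right) 2\right)^{2}} = \frac{1}{4 \left(\left(-5\right) 2\right) \left(2 - 10\right)^{2}} = \frac{1}{4 \left(-10\right) \left(2 - 10\right)^{2}} = \frac{1}{4 \left(-10\right) \left(-8\right)^{2}} = \frac{1}{4 \left(-10\right) 64} = \frac{1}{-2560} = - \frac{1}{2560}$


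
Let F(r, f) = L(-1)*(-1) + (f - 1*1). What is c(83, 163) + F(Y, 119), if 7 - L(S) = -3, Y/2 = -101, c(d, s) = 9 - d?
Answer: 34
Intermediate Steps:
Y = -202 (Y = 2*(-101) = -202)
L(S) = 10 (L(S) = 7 - 1*(-3) = 7 + 3 = 10)
F(r, f) = -11 + f (F(r, f) = 10*(-1) + (f - 1*1) = -10 + (f - 1) = -10 + (-1 + f) = -11 + f)
c(83, 163) + F(Y, 119) = (9 - 1*83) + (-11 + 119) = (9 - 83) + 108 = -74 + 108 = 34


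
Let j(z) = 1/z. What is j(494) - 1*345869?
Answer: -170859285/494 ≈ -3.4587e+5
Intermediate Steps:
j(494) - 1*345869 = 1/494 - 1*345869 = 1/494 - 345869 = -170859285/494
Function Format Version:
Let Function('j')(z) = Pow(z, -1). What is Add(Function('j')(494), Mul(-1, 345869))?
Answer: Rational(-170859285, 494) ≈ -3.4587e+5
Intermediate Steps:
Add(Function('j')(494), Mul(-1, 345869)) = Add(Pow(494, -1), Mul(-1, 345869)) = Add(Rational(1, 494), -345869) = Rational(-170859285, 494)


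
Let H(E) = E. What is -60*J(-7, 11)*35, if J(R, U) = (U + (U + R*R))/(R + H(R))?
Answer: 10650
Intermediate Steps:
J(R, U) = (R² + 2*U)/(2*R) (J(R, U) = (U + (U + R*R))/(R + R) = (U + (U + R²))/((2*R)) = (R² + 2*U)*(1/(2*R)) = (R² + 2*U)/(2*R))
-60*J(-7, 11)*35 = -60*((½)*(-7) + 11/(-7))*35 = -60*(-7/2 + 11*(-⅐))*35 = -60*(-7/2 - 11/7)*35 = -60*(-71/14)*35 = (2130/7)*35 = 10650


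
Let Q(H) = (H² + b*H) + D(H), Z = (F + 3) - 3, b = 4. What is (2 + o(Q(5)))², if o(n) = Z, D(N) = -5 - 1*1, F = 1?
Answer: 9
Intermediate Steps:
D(N) = -6 (D(N) = -5 - 1 = -6)
Z = 1 (Z = (1 + 3) - 3 = 4 - 3 = 1)
Q(H) = -6 + H² + 4*H (Q(H) = (H² + 4*H) - 6 = -6 + H² + 4*H)
o(n) = 1
(2 + o(Q(5)))² = (2 + 1)² = 3² = 9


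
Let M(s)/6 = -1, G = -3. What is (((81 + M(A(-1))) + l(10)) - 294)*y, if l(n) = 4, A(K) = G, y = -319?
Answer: 68585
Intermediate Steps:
A(K) = -3
M(s) = -6 (M(s) = 6*(-1) = -6)
(((81 + M(A(-1))) + l(10)) - 294)*y = (((81 - 6) + 4) - 294)*(-319) = ((75 + 4) - 294)*(-319) = (79 - 294)*(-319) = -215*(-319) = 68585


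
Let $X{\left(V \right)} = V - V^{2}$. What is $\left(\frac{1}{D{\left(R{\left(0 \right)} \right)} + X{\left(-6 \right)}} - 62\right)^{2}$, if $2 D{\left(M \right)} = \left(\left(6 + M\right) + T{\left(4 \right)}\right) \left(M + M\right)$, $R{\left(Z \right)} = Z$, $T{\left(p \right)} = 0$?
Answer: $\frac{6786025}{1764} \approx 3847.0$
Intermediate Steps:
$D{\left(M \right)} = M \left(6 + M\right)$ ($D{\left(M \right)} = \frac{\left(\left(6 + M\right) + 0\right) \left(M + M\right)}{2} = \frac{\left(6 + M\right) 2 M}{2} = \frac{2 M \left(6 + M\right)}{2} = M \left(6 + M\right)$)
$\left(\frac{1}{D{\left(R{\left(0 \right)} \right)} + X{\left(-6 \right)}} - 62\right)^{2} = \left(\frac{1}{0 \left(6 + 0\right) - 6 \left(1 - -6\right)} - 62\right)^{2} = \left(\frac{1}{0 \cdot 6 - 6 \left(1 + 6\right)} - 62\right)^{2} = \left(\frac{1}{0 - 42} - 62\right)^{2} = \left(\frac{1}{-42} - 62\right)^{2} = \left(- \frac{1}{42} - 62\right)^{2} = \left(- \frac{2605}{42}\right)^{2} = \frac{6786025}{1764}$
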